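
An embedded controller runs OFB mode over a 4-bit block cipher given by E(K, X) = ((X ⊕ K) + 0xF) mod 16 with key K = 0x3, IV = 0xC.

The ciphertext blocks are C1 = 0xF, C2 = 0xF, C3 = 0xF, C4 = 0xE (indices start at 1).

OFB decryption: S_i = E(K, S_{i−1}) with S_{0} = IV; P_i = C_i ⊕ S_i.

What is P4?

P4 = 0x2

P1: S = E(K, 0xC) = 0xE; 0xF ⊕ 0xE = 0x1.
P2: S = E(K, 0xE) = 0xC; 0xF ⊕ 0xC = 0x3.
P3: S = E(K, 0xC) = 0xE; 0xF ⊕ 0xE = 0x1.
P4: S = E(K, 0xE) = 0xC; 0xE ⊕ 0xC = 0x2.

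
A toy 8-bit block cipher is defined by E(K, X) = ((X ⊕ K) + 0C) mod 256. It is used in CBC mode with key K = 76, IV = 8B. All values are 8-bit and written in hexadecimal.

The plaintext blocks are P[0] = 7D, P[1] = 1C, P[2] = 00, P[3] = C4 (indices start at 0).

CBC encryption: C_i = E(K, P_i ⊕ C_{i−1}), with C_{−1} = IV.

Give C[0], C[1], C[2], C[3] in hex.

C[0]: P[0] ⊕ 8B = F6; E(K, F6) = 8C.
C[1]: P[1] ⊕ 8C = 90; E(K, 90) = F2.
C[2]: P[2] ⊕ F2 = F2; E(K, F2) = 90.
C[3]: P[3] ⊕ 90 = 54; E(K, 54) = 2E.

C[0] = 8C, C[1] = F2, C[2] = 90, C[3] = 2E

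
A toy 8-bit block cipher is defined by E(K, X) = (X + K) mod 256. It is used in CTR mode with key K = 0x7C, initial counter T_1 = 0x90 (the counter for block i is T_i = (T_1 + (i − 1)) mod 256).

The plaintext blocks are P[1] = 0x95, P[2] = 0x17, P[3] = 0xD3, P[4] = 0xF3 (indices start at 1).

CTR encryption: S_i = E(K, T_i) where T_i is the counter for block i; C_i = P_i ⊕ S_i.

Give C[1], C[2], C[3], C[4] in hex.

C[1] = 0x99, C[2] = 0x1A, C[3] = 0xDD, C[4] = 0xFC

C[1]: T = 0x90, S = E(K, T) = 0x0C; 0x95 ⊕ 0x0C = 0x99.
C[2]: T = 0x91, S = E(K, T) = 0x0D; 0x17 ⊕ 0x0D = 0x1A.
C[3]: T = 0x92, S = E(K, T) = 0x0E; 0xD3 ⊕ 0x0E = 0xDD.
C[4]: T = 0x93, S = E(K, T) = 0x0F; 0xF3 ⊕ 0x0F = 0xFC.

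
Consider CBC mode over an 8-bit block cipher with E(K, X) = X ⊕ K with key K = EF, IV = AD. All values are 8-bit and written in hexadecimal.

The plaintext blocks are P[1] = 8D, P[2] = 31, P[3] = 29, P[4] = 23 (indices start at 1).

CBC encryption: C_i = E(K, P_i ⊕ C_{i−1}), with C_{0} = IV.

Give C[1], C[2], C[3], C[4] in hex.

C[1] = CF, C[2] = 11, C[3] = D7, C[4] = 1B

C[1]: P[1] ⊕ AD = 20; E(K, 20) = CF.
C[2]: P[2] ⊕ CF = FE; E(K, FE) = 11.
C[3]: P[3] ⊕ 11 = 38; E(K, 38) = D7.
C[4]: P[4] ⊕ D7 = F4; E(K, F4) = 1B.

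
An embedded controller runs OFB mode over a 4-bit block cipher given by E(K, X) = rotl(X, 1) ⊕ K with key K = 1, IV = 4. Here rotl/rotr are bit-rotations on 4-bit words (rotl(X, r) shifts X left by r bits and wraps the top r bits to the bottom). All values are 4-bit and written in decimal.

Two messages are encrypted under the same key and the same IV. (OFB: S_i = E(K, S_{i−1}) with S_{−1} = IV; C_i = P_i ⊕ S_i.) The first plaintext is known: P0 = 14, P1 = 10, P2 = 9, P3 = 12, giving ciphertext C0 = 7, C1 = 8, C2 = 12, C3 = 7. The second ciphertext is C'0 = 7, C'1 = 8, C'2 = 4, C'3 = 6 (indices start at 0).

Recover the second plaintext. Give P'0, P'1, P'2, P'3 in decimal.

P'0 = 14, P'1 = 10, P'2 = 1, P'3 = 13

In OFB with a reused IV, both messages share the same keystream S_i, so C_i ⊕ C'_i = P_i ⊕ P'_i and thus P'_i = P_i ⊕ C_i ⊕ C'_i.
P'0: 14 ⊕ 7 ⊕ 7 = 14.
P'1: 10 ⊕ 8 ⊕ 8 = 10.
P'2: 9 ⊕ 12 ⊕ 4 = 1.
P'3: 12 ⊕ 7 ⊕ 6 = 13.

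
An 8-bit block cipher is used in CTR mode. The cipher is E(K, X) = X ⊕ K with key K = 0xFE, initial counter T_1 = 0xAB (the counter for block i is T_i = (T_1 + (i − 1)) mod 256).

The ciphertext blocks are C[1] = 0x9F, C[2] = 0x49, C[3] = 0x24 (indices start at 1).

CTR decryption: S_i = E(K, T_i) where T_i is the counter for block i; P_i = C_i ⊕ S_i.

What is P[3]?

P[3] = 0x77

P[3]: T = 0xAD, S = E(K, T) = 0x53; 0x24 ⊕ 0x53 = 0x77.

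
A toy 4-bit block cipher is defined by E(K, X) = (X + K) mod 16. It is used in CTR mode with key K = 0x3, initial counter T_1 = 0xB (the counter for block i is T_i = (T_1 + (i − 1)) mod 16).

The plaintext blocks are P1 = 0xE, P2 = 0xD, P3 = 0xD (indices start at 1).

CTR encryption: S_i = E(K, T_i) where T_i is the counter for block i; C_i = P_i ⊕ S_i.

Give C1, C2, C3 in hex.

C1: T = 0xB, S = E(K, T) = 0xE; 0xE ⊕ 0xE = 0x0.
C2: T = 0xC, S = E(K, T) = 0xF; 0xD ⊕ 0xF = 0x2.
C3: T = 0xD, S = E(K, T) = 0x0; 0xD ⊕ 0x0 = 0xD.

C1 = 0x0, C2 = 0x2, C3 = 0xD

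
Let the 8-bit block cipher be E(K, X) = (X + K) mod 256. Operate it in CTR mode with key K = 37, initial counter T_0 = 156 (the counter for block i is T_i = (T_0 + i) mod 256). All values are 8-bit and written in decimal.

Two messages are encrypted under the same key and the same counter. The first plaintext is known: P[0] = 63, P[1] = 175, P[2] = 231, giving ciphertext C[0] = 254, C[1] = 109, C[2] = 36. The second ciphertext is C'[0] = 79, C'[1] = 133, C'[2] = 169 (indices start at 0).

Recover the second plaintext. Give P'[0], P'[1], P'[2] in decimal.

P'[0] = 142, P'[1] = 71, P'[2] = 106

In CTR with a reused counter, both messages share the same keystream S_i, so C_i ⊕ C'_i = P_i ⊕ P'_i and thus P'_i = P_i ⊕ C_i ⊕ C'_i.
P'[0]: 63 ⊕ 254 ⊕ 79 = 142.
P'[1]: 175 ⊕ 109 ⊕ 133 = 71.
P'[2]: 231 ⊕ 36 ⊕ 169 = 106.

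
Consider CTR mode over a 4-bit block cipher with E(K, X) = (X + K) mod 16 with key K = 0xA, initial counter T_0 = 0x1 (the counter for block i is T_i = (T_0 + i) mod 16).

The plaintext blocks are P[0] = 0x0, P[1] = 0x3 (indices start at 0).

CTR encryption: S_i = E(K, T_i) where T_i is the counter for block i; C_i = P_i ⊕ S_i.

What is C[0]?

C[0] = 0xB

C[0]: T = 0x1, S = E(K, T) = 0xB; 0x0 ⊕ 0xB = 0xB.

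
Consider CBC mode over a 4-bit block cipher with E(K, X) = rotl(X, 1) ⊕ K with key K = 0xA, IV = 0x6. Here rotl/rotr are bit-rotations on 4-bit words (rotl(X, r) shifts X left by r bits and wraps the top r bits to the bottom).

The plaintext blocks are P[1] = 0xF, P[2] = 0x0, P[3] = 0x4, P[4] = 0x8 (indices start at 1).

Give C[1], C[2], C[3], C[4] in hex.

CBC encryption: C_i = E(K, P_i ⊕ C_{i−1}), with C_{0} = IV.
C[1]: P[1] ⊕ 0x6 = 0x9; E(K, 0x9) = 0x9.
C[2]: P[2] ⊕ 0x9 = 0x9; E(K, 0x9) = 0x9.
C[3]: P[3] ⊕ 0x9 = 0xD; E(K, 0xD) = 0x1.
C[4]: P[4] ⊕ 0x1 = 0x9; E(K, 0x9) = 0x9.

C[1] = 0x9, C[2] = 0x9, C[3] = 0x1, C[4] = 0x9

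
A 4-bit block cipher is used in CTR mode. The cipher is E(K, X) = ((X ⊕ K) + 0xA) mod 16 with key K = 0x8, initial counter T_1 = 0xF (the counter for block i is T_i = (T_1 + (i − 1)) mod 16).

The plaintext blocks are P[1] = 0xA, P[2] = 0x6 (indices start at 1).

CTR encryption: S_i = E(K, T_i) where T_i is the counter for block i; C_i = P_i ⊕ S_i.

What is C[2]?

C[1]: T = 0xF, S = E(K, T) = 0x1; 0xA ⊕ 0x1 = 0xB.
C[2]: T = 0x0, S = E(K, T) = 0x2; 0x6 ⊕ 0x2 = 0x4.

C[2] = 0x4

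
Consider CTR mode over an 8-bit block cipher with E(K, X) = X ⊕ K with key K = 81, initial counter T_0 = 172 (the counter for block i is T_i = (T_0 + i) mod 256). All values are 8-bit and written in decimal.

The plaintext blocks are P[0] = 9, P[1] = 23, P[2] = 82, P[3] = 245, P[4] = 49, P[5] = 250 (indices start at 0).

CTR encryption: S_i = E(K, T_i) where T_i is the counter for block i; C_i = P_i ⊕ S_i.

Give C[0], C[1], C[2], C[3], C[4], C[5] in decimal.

C[0]: T = 172, S = E(K, T) = 253; 9 ⊕ 253 = 244.
C[1]: T = 173, S = E(K, T) = 252; 23 ⊕ 252 = 235.
C[2]: T = 174, S = E(K, T) = 255; 82 ⊕ 255 = 173.
C[3]: T = 175, S = E(K, T) = 254; 245 ⊕ 254 = 11.
C[4]: T = 176, S = E(K, T) = 225; 49 ⊕ 225 = 208.
C[5]: T = 177, S = E(K, T) = 224; 250 ⊕ 224 = 26.

C[0] = 244, C[1] = 235, C[2] = 173, C[3] = 11, C[4] = 208, C[5] = 26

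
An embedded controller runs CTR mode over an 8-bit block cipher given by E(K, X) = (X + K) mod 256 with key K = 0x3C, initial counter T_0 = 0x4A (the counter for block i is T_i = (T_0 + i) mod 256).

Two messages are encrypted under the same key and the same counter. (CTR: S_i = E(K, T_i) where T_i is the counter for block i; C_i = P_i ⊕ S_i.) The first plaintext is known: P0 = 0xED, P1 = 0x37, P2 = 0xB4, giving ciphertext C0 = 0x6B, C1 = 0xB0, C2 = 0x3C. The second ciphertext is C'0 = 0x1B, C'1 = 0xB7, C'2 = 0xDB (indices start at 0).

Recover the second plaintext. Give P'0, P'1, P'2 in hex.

In CTR with a reused counter, both messages share the same keystream S_i, so C_i ⊕ C'_i = P_i ⊕ P'_i and thus P'_i = P_i ⊕ C_i ⊕ C'_i.
P'0: 0xED ⊕ 0x6B ⊕ 0x1B = 0x9D.
P'1: 0x37 ⊕ 0xB0 ⊕ 0xB7 = 0x30.
P'2: 0xB4 ⊕ 0x3C ⊕ 0xDB = 0x53.

P'0 = 0x9D, P'1 = 0x30, P'2 = 0x53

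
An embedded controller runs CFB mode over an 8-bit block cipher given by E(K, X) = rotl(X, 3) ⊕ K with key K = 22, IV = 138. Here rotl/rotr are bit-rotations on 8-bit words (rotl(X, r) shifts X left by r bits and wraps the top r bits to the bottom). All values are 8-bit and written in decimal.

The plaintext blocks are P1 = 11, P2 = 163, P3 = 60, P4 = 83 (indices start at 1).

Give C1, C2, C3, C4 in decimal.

CFB encryption: C_i = P_i ⊕ E(K, C_{i−1}), with C_{0} = IV.
C1: E(K, 138) = 66; 11 ⊕ 66 = 73.
C2: E(K, 73) = 92; 163 ⊕ 92 = 255.
C3: E(K, 255) = 233; 60 ⊕ 233 = 213.
C4: E(K, 213) = 184; 83 ⊕ 184 = 235.

C1 = 73, C2 = 255, C3 = 213, C4 = 235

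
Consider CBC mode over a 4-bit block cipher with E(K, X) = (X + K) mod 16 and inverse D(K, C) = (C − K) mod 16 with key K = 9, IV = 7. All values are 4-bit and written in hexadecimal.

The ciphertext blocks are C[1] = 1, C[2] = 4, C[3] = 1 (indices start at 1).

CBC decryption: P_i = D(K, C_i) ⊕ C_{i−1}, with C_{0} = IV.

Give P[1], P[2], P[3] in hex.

P[1]: D(K, 1) = 8; 8 ⊕ 7 = F.
P[2]: D(K, 4) = B; B ⊕ 1 = A.
P[3]: D(K, 1) = 8; 8 ⊕ 4 = C.

P[1] = F, P[2] = A, P[3] = C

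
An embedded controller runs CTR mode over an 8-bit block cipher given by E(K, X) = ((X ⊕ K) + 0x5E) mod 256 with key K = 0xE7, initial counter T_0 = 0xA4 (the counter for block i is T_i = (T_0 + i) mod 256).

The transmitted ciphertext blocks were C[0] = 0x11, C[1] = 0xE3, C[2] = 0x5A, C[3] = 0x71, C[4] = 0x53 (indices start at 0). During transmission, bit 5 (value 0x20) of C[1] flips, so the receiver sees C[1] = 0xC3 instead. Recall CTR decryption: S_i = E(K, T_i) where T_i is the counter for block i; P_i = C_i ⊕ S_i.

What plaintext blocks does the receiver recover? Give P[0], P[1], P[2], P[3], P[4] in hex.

Only C[1] changed, to 0xC3. In CTR, a change in C_i flips the same bit in P_i only; the keystream is unaffected. Decrypting the received ciphertext:
P[0]: T = 0xA4, S = E(K, T) = 0xA1; 0x11 ⊕ 0xA1 = 0xB0.
P[1]: T = 0xA5, S = E(K, T) = 0xA0; 0xC3 ⊕ 0xA0 = 0x63.
P[2]: T = 0xA6, S = E(K, T) = 0x9F; 0x5A ⊕ 0x9F = 0xC5.
P[3]: T = 0xA7, S = E(K, T) = 0x9E; 0x71 ⊕ 0x9E = 0xEF.
P[4]: T = 0xA8, S = E(K, T) = 0xAD; 0x53 ⊕ 0xAD = 0xFE.
Blocks that differ from the original plaintext: P[1].

P[0] = 0xB0, P[1] = 0x63, P[2] = 0xC5, P[3] = 0xEF, P[4] = 0xFE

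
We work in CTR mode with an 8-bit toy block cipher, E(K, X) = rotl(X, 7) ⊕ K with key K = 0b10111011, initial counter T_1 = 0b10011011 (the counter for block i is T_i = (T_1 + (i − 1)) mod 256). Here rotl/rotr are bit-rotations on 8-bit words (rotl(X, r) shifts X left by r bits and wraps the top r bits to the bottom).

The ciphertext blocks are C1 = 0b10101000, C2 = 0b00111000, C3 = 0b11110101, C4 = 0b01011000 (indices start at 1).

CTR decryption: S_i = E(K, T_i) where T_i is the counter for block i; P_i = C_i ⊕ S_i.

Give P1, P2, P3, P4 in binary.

P1: T = 0b10011011, S = E(K, T) = 0b01110110; 0b10101000 ⊕ 0b01110110 = 0b11011110.
P2: T = 0b10011100, S = E(K, T) = 0b11110101; 0b00111000 ⊕ 0b11110101 = 0b11001101.
P3: T = 0b10011101, S = E(K, T) = 0b01110101; 0b11110101 ⊕ 0b01110101 = 0b10000000.
P4: T = 0b10011110, S = E(K, T) = 0b11110100; 0b01011000 ⊕ 0b11110100 = 0b10101100.

P1 = 0b11011110, P2 = 0b11001101, P3 = 0b10000000, P4 = 0b10101100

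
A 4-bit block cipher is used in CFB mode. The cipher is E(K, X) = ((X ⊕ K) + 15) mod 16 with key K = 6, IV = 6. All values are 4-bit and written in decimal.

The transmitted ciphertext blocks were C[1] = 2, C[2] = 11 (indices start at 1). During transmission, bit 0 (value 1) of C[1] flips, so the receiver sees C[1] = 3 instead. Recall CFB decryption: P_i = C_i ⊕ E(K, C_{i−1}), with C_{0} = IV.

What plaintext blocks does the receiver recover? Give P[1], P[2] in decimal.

Only C[1] changed, to 3. In CFB, a change in C_i flips the same bit in P_i and garbles P_{i+1}. Decrypting the received ciphertext:
P[1]: E(K, 6) = 15; 3 ⊕ 15 = 12.
P[2]: E(K, 3) = 4; 11 ⊕ 4 = 15.
Blocks that differ from the original plaintext: P[1], P[2].

P[1] = 12, P[2] = 15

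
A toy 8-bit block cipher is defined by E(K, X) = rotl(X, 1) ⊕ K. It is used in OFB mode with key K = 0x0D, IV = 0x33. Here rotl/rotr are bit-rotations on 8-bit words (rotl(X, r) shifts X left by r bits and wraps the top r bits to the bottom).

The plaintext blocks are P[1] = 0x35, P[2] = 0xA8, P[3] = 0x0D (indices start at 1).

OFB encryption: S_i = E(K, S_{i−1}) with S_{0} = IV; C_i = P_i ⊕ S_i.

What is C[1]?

C[1]: S = E(K, 0x33) = 0x6B; 0x35 ⊕ 0x6B = 0x5E.

C[1] = 0x5E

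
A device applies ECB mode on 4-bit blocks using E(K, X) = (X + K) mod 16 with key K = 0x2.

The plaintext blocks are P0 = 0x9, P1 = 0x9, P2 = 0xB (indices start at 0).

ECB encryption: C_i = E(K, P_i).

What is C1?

C1: E(K, 0x9) = 0xB.

C1 = 0xB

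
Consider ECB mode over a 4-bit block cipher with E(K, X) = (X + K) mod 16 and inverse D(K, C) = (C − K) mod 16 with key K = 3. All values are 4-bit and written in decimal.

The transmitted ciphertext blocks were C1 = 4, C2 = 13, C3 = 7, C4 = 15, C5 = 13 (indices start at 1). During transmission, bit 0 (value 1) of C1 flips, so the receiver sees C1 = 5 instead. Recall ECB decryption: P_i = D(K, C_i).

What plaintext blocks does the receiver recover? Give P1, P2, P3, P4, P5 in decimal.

P1 = 2, P2 = 10, P3 = 4, P4 = 12, P5 = 10

Only C1 changed, to 5. In ECB, a change in C_i affects only P_i. Decrypting the received ciphertext:
P1: D(K, 5) = 2.
P2: D(K, 13) = 10.
P3: D(K, 7) = 4.
P4: D(K, 15) = 12.
P5: D(K, 13) = 10.
Blocks that differ from the original plaintext: P1.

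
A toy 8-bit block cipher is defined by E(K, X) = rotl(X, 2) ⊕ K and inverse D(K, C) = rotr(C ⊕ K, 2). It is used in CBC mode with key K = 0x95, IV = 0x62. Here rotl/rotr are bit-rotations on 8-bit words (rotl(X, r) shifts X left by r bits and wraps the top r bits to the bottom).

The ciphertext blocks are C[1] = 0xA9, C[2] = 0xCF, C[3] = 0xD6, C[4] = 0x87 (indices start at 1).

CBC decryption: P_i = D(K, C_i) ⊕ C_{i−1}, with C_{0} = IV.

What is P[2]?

P[2]: D(K, 0xCF) = 0x96; 0x96 ⊕ 0xA9 = 0x3F.

P[2] = 0x3F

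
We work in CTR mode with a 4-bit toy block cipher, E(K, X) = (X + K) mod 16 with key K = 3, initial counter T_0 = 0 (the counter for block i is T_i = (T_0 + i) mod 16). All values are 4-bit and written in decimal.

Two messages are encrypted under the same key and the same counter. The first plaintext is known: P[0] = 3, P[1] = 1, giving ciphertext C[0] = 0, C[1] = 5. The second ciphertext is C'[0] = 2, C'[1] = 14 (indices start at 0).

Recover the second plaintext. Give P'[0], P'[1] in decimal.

P'[0] = 1, P'[1] = 10

In CTR with a reused counter, both messages share the same keystream S_i, so C_i ⊕ C'_i = P_i ⊕ P'_i and thus P'_i = P_i ⊕ C_i ⊕ C'_i.
P'[0]: 3 ⊕ 0 ⊕ 2 = 1.
P'[1]: 1 ⊕ 5 ⊕ 14 = 10.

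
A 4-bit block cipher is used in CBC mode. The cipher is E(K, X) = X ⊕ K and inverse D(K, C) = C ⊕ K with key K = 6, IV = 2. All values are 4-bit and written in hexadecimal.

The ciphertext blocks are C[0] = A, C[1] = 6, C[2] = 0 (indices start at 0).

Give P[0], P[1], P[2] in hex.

P[0] = E, P[1] = A, P[2] = 0

CBC decryption: P_i = D(K, C_i) ⊕ C_{i−1}, with C_{−1} = IV.
P[0]: D(K, A) = C; C ⊕ 2 = E.
P[1]: D(K, 6) = 0; 0 ⊕ A = A.
P[2]: D(K, 0) = 6; 6 ⊕ 6 = 0.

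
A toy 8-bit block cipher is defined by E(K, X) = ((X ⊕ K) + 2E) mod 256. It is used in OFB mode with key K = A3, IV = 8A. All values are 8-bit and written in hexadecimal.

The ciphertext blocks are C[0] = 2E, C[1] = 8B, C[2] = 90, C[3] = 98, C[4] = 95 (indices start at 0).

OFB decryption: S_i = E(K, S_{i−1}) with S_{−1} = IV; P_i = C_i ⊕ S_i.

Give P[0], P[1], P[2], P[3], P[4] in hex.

P[0] = 79, P[1] = A9, P[2] = 3F, P[3] = A2, P[4] = 52

P[0]: S = E(K, 8A) = 57; 2E ⊕ 57 = 79.
P[1]: S = E(K, 57) = 22; 8B ⊕ 22 = A9.
P[2]: S = E(K, 22) = AF; 90 ⊕ AF = 3F.
P[3]: S = E(K, AF) = 3A; 98 ⊕ 3A = A2.
P[4]: S = E(K, 3A) = C7; 95 ⊕ C7 = 52.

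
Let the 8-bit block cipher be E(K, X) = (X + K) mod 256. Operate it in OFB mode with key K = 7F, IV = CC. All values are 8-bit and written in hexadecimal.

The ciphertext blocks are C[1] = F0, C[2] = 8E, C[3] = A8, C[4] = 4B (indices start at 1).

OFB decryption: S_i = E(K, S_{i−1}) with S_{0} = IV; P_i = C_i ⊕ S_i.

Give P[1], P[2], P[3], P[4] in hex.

P[1] = BB, P[2] = 44, P[3] = E1, P[4] = 83

P[1]: S = E(K, CC) = 4B; F0 ⊕ 4B = BB.
P[2]: S = E(K, 4B) = CA; 8E ⊕ CA = 44.
P[3]: S = E(K, CA) = 49; A8 ⊕ 49 = E1.
P[4]: S = E(K, 49) = C8; 4B ⊕ C8 = 83.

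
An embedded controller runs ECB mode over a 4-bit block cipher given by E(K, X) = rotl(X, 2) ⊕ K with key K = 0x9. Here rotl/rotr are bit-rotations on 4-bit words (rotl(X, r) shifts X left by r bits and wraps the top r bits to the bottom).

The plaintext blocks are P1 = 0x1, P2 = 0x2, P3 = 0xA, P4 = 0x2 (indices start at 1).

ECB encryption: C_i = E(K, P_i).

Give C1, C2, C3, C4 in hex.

C1: E(K, 0x1) = 0xD.
C2: E(K, 0x2) = 0x1.
C3: E(K, 0xA) = 0x3.
C4: E(K, 0x2) = 0x1.

C1 = 0xD, C2 = 0x1, C3 = 0x3, C4 = 0x1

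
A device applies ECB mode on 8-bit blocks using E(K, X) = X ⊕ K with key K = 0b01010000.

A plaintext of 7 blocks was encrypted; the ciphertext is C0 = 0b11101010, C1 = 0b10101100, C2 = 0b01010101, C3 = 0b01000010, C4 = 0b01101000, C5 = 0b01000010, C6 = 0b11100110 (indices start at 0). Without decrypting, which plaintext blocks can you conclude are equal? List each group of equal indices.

P3 = P5

ECB encrypts each block independently with the same key, so equal ciphertext blocks imply equal plaintext blocks.
C3 = C5 = 0b01000010, so P3 = P5.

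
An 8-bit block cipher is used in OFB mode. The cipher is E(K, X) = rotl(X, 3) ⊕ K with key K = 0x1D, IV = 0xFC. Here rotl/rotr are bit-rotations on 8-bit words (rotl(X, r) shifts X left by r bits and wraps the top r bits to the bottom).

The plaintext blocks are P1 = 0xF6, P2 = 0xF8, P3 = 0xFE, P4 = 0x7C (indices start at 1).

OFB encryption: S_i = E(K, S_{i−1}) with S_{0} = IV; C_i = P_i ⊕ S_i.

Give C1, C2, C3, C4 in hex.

C1: S = E(K, 0xFC) = 0xFA; 0xF6 ⊕ 0xFA = 0x0C.
C2: S = E(K, 0xFA) = 0xCA; 0xF8 ⊕ 0xCA = 0x32.
C3: S = E(K, 0xCA) = 0x4B; 0xFE ⊕ 0x4B = 0xB5.
C4: S = E(K, 0x4B) = 0x47; 0x7C ⊕ 0x47 = 0x3B.

C1 = 0x0C, C2 = 0x32, C3 = 0xB5, C4 = 0x3B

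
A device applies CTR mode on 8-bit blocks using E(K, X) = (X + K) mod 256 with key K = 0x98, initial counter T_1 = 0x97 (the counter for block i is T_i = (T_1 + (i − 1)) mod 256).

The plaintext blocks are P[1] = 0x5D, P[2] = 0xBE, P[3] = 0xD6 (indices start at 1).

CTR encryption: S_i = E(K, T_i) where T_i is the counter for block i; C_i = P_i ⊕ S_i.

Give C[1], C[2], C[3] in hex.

C[1] = 0x72, C[2] = 0x8E, C[3] = 0xE7

C[1]: T = 0x97, S = E(K, T) = 0x2F; 0x5D ⊕ 0x2F = 0x72.
C[2]: T = 0x98, S = E(K, T) = 0x30; 0xBE ⊕ 0x30 = 0x8E.
C[3]: T = 0x99, S = E(K, T) = 0x31; 0xD6 ⊕ 0x31 = 0xE7.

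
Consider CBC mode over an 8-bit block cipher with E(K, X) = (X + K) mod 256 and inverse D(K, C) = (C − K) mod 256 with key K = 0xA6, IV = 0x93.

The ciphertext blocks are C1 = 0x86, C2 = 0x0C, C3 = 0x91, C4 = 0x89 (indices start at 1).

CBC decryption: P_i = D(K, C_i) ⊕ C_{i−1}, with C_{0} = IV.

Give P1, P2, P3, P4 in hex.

P1 = 0x73, P2 = 0xE0, P3 = 0xE7, P4 = 0x72

P1: D(K, 0x86) = 0xE0; 0xE0 ⊕ 0x93 = 0x73.
P2: D(K, 0x0C) = 0x66; 0x66 ⊕ 0x86 = 0xE0.
P3: D(K, 0x91) = 0xEB; 0xEB ⊕ 0x0C = 0xE7.
P4: D(K, 0x89) = 0xE3; 0xE3 ⊕ 0x91 = 0x72.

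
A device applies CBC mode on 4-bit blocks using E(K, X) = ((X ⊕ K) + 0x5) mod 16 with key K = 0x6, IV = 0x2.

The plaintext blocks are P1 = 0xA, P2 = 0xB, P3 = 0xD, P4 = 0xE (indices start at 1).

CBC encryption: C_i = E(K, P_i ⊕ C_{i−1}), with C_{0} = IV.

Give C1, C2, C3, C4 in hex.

C1 = 0x3, C2 = 0x3, C3 = 0xD, C4 = 0xA

C1: P1 ⊕ 0x2 = 0x8; E(K, 0x8) = 0x3.
C2: P2 ⊕ 0x3 = 0x8; E(K, 0x8) = 0x3.
C3: P3 ⊕ 0x3 = 0xE; E(K, 0xE) = 0xD.
C4: P4 ⊕ 0xD = 0x3; E(K, 0x3) = 0xA.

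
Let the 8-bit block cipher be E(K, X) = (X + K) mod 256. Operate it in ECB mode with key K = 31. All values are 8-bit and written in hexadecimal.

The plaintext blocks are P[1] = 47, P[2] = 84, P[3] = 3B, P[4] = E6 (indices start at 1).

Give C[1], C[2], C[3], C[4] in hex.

ECB encryption: C_i = E(K, P_i).
C[1]: E(K, 47) = 78.
C[2]: E(K, 84) = B5.
C[3]: E(K, 3B) = 6C.
C[4]: E(K, E6) = 17.

C[1] = 78, C[2] = B5, C[3] = 6C, C[4] = 17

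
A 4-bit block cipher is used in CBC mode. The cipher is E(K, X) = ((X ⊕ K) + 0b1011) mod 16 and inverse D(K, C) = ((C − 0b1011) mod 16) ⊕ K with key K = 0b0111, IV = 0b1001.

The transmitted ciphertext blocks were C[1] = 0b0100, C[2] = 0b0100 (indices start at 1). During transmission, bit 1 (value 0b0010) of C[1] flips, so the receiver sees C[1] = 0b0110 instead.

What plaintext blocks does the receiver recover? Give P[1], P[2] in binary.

P[1] = 0b0101, P[2] = 0b1000

CBC decryption: P_i = D(K, C_i) ⊕ C_{i−1}, with C_{0} = IV.
Only C[1] changed, to 0b0110. In CBC, a change in C_i garbles P_i and flips the same bit in P_{i+1}. Decrypting the received ciphertext:
P[1]: D(K, 0b0110) = 0b1100; 0b1100 ⊕ 0b1001 = 0b0101.
P[2]: D(K, 0b0100) = 0b1110; 0b1110 ⊕ 0b0110 = 0b1000.
Blocks that differ from the original plaintext: P[1], P[2].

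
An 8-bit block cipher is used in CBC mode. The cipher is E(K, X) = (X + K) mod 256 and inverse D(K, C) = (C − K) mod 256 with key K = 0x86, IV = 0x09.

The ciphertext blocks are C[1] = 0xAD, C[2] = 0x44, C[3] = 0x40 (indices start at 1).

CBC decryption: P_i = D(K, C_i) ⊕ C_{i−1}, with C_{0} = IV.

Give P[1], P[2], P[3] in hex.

P[1] = 0x2E, P[2] = 0x13, P[3] = 0xFE

P[1]: D(K, 0xAD) = 0x27; 0x27 ⊕ 0x09 = 0x2E.
P[2]: D(K, 0x44) = 0xBE; 0xBE ⊕ 0xAD = 0x13.
P[3]: D(K, 0x40) = 0xBA; 0xBA ⊕ 0x44 = 0xFE.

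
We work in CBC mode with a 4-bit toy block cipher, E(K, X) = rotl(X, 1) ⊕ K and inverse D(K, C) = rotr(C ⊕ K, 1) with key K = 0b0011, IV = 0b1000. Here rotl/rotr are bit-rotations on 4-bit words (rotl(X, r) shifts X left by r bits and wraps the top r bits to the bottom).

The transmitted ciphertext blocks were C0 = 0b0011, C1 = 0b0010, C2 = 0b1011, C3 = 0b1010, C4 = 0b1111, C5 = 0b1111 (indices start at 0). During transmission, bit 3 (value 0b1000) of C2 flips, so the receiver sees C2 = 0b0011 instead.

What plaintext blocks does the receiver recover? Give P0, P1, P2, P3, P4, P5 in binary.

P0 = 0b1000, P1 = 0b1011, P2 = 0b0010, P3 = 0b1111, P4 = 0b1100, P5 = 0b1001

CBC decryption: P_i = D(K, C_i) ⊕ C_{i−1}, with C_{−1} = IV.
Only C2 changed, to 0b0011. In CBC, a change in C_i garbles P_i and flips the same bit in P_{i+1}. Decrypting the received ciphertext:
P0: D(K, 0b0011) = 0b0000; 0b0000 ⊕ 0b1000 = 0b1000.
P1: D(K, 0b0010) = 0b1000; 0b1000 ⊕ 0b0011 = 0b1011.
P2: D(K, 0b0011) = 0b0000; 0b0000 ⊕ 0b0010 = 0b0010.
P3: D(K, 0b1010) = 0b1100; 0b1100 ⊕ 0b0011 = 0b1111.
P4: D(K, 0b1111) = 0b0110; 0b0110 ⊕ 0b1010 = 0b1100.
P5: D(K, 0b1111) = 0b0110; 0b0110 ⊕ 0b1111 = 0b1001.
Blocks that differ from the original plaintext: P2, P3.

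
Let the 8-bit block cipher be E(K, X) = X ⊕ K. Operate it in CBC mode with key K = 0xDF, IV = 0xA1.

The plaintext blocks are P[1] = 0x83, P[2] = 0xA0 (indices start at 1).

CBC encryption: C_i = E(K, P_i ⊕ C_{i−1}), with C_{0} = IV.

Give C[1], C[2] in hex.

C[1]: P[1] ⊕ 0xA1 = 0x22; E(K, 0x22) = 0xFD.
C[2]: P[2] ⊕ 0xFD = 0x5D; E(K, 0x5D) = 0x82.

C[1] = 0xFD, C[2] = 0x82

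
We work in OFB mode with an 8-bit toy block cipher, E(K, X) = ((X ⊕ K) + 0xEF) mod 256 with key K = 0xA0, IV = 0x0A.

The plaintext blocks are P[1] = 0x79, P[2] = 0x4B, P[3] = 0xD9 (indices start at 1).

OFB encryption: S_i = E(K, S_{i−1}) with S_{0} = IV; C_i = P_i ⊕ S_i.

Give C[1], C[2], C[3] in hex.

C[1]: S = E(K, 0x0A) = 0x99; 0x79 ⊕ 0x99 = 0xE0.
C[2]: S = E(K, 0x99) = 0x28; 0x4B ⊕ 0x28 = 0x63.
C[3]: S = E(K, 0x28) = 0x77; 0xD9 ⊕ 0x77 = 0xAE.

C[1] = 0xE0, C[2] = 0x63, C[3] = 0xAE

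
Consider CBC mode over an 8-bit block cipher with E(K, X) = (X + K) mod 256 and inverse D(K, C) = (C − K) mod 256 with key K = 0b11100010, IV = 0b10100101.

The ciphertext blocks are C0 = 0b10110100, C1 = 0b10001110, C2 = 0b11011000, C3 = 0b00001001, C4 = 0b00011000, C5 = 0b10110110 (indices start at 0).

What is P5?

CBC decryption: P_i = D(K, C_i) ⊕ C_{i−1}, with C_{−1} = IV.
P5: D(K, 0b10110110) = 0b11010100; 0b11010100 ⊕ 0b00011000 = 0b11001100.

P5 = 0b11001100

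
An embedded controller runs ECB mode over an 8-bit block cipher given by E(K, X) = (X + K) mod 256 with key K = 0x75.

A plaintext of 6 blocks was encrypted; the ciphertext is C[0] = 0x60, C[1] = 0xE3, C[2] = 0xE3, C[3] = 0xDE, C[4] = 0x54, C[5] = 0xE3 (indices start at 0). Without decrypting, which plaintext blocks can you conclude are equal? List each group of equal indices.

ECB encrypts each block independently with the same key, so equal ciphertext blocks imply equal plaintext blocks.
C[1] = C[2] = C[5] = 0xE3, so P[1] = P[2] = P[5].

P[1] = P[2] = P[5]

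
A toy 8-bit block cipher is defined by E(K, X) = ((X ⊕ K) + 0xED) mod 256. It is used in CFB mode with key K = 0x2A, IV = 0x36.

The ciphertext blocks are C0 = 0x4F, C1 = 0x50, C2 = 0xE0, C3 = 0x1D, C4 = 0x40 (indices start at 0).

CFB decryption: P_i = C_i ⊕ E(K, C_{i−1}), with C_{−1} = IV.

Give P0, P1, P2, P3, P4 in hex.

P0: E(K, 0x36) = 0x09; 0x4F ⊕ 0x09 = 0x46.
P1: E(K, 0x4F) = 0x52; 0x50 ⊕ 0x52 = 0x02.
P2: E(K, 0x50) = 0x67; 0xE0 ⊕ 0x67 = 0x87.
P3: E(K, 0xE0) = 0xB7; 0x1D ⊕ 0xB7 = 0xAA.
P4: E(K, 0x1D) = 0x24; 0x40 ⊕ 0x24 = 0x64.

P0 = 0x46, P1 = 0x02, P2 = 0x87, P3 = 0xAA, P4 = 0x64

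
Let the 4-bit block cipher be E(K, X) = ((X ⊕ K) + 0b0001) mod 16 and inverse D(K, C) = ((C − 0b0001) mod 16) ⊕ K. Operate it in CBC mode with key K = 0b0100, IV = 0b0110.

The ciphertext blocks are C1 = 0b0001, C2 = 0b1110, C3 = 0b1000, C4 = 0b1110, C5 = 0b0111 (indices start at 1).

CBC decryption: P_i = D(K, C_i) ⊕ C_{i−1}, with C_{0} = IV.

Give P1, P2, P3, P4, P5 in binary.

P1 = 0b0010, P2 = 0b1000, P3 = 0b1101, P4 = 0b0001, P5 = 0b1100

P1: D(K, 0b0001) = 0b0100; 0b0100 ⊕ 0b0110 = 0b0010.
P2: D(K, 0b1110) = 0b1001; 0b1001 ⊕ 0b0001 = 0b1000.
P3: D(K, 0b1000) = 0b0011; 0b0011 ⊕ 0b1110 = 0b1101.
P4: D(K, 0b1110) = 0b1001; 0b1001 ⊕ 0b1000 = 0b0001.
P5: D(K, 0b0111) = 0b0010; 0b0010 ⊕ 0b1110 = 0b1100.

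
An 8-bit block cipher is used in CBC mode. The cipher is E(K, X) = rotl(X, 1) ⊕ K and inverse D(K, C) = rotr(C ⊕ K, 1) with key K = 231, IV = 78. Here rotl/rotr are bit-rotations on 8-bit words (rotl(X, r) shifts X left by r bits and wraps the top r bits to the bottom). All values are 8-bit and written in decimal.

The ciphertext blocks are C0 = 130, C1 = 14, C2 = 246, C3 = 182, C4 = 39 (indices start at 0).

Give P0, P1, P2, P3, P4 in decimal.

CBC decryption: P_i = D(K, C_i) ⊕ C_{i−1}, with C_{−1} = IV.
P0: D(K, 130) = 178; 178 ⊕ 78 = 252.
P1: D(K, 14) = 244; 244 ⊕ 130 = 118.
P2: D(K, 246) = 136; 136 ⊕ 14 = 134.
P3: D(K, 182) = 168; 168 ⊕ 246 = 94.
P4: D(K, 39) = 96; 96 ⊕ 182 = 214.

P0 = 252, P1 = 118, P2 = 134, P3 = 94, P4 = 214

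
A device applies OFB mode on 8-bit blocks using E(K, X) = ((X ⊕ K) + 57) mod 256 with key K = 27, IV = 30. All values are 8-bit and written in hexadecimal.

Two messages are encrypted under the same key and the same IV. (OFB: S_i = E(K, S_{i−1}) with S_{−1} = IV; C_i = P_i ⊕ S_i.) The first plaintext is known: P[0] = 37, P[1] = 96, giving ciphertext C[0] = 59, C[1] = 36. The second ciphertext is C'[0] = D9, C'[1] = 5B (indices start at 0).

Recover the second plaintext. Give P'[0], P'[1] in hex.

In OFB with a reused IV, both messages share the same keystream S_i, so C_i ⊕ C'_i = P_i ⊕ P'_i and thus P'_i = P_i ⊕ C_i ⊕ C'_i.
P'[0]: 37 ⊕ 59 ⊕ D9 = B7.
P'[1]: 96 ⊕ 36 ⊕ 5B = FB.

P'[0] = B7, P'[1] = FB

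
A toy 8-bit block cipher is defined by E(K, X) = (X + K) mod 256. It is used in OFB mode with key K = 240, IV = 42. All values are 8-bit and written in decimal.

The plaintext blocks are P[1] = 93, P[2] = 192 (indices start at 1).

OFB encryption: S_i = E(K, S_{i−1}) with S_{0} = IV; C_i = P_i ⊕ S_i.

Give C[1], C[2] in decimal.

C[1]: S = E(K, 42) = 26; 93 ⊕ 26 = 71.
C[2]: S = E(K, 26) = 10; 192 ⊕ 10 = 202.

C[1] = 71, C[2] = 202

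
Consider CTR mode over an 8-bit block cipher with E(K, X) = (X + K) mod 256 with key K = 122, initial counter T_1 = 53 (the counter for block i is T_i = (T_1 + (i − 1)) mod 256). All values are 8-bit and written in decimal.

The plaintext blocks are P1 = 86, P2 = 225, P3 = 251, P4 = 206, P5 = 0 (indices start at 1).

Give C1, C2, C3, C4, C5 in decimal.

CTR encryption: S_i = E(K, T_i) where T_i is the counter for block i; C_i = P_i ⊕ S_i.
C1: T = 53, S = E(K, T) = 175; 86 ⊕ 175 = 249.
C2: T = 54, S = E(K, T) = 176; 225 ⊕ 176 = 81.
C3: T = 55, S = E(K, T) = 177; 251 ⊕ 177 = 74.
C4: T = 56, S = E(K, T) = 178; 206 ⊕ 178 = 124.
C5: T = 57, S = E(K, T) = 179; 0 ⊕ 179 = 179.

C1 = 249, C2 = 81, C3 = 74, C4 = 124, C5 = 179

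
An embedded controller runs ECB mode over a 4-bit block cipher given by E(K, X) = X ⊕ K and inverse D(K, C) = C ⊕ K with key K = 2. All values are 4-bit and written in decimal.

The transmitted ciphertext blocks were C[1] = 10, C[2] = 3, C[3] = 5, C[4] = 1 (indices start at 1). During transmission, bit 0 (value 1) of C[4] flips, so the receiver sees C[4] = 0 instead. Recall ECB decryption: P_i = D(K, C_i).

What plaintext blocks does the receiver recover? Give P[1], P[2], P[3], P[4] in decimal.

Only C[4] changed, to 0. In ECB, a change in C_i affects only P_i. Decrypting the received ciphertext:
P[1]: D(K, 10) = 8.
P[2]: D(K, 3) = 1.
P[3]: D(K, 5) = 7.
P[4]: D(K, 0) = 2.
Blocks that differ from the original plaintext: P[4].

P[1] = 8, P[2] = 1, P[3] = 7, P[4] = 2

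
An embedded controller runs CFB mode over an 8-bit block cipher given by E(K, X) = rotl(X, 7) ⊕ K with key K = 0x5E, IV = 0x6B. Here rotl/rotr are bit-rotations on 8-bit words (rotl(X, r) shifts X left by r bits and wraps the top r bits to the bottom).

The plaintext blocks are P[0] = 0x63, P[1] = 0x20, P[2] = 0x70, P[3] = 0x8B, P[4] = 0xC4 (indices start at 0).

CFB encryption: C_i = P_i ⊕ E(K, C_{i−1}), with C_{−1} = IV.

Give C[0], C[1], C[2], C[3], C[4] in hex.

C[0]: E(K, 0x6B) = 0xEB; 0x63 ⊕ 0xEB = 0x88.
C[1]: E(K, 0x88) = 0x1A; 0x20 ⊕ 0x1A = 0x3A.
C[2]: E(K, 0x3A) = 0x43; 0x70 ⊕ 0x43 = 0x33.
C[3]: E(K, 0x33) = 0xC7; 0x8B ⊕ 0xC7 = 0x4C.
C[4]: E(K, 0x4C) = 0x78; 0xC4 ⊕ 0x78 = 0xBC.

C[0] = 0x88, C[1] = 0x3A, C[2] = 0x33, C[3] = 0x4C, C[4] = 0xBC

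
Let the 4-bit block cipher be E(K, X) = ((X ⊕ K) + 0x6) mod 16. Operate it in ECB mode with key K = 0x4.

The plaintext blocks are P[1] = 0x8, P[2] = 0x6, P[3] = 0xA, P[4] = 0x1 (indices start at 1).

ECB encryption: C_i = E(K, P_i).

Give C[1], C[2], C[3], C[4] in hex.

C[1]: E(K, 0x8) = 0x2.
C[2]: E(K, 0x6) = 0x8.
C[3]: E(K, 0xA) = 0x4.
C[4]: E(K, 0x1) = 0xB.

C[1] = 0x2, C[2] = 0x8, C[3] = 0x4, C[4] = 0xB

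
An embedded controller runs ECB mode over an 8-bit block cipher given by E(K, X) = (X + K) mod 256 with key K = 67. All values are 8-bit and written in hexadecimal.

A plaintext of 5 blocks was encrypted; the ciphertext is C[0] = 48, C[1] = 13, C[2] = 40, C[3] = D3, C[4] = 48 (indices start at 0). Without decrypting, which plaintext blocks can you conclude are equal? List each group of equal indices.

ECB encrypts each block independently with the same key, so equal ciphertext blocks imply equal plaintext blocks.
C[0] = C[4] = 48, so P[0] = P[4].

P[0] = P[4]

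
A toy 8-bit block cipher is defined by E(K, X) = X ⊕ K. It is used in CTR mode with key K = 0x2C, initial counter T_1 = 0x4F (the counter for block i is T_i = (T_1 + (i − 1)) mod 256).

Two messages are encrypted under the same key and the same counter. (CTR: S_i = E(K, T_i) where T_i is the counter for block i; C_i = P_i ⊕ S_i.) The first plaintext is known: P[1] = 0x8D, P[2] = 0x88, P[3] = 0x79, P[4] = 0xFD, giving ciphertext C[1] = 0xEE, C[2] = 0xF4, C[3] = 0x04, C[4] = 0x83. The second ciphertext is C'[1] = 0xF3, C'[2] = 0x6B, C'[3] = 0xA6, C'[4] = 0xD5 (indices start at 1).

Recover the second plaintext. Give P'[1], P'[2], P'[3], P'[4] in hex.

In CTR with a reused counter, both messages share the same keystream S_i, so C_i ⊕ C'_i = P_i ⊕ P'_i and thus P'_i = P_i ⊕ C_i ⊕ C'_i.
P'[1]: 0x8D ⊕ 0xEE ⊕ 0xF3 = 0x90.
P'[2]: 0x88 ⊕ 0xF4 ⊕ 0x6B = 0x17.
P'[3]: 0x79 ⊕ 0x04 ⊕ 0xA6 = 0xDB.
P'[4]: 0xFD ⊕ 0x83 ⊕ 0xD5 = 0xAB.

P'[1] = 0x90, P'[2] = 0x17, P'[3] = 0xDB, P'[4] = 0xAB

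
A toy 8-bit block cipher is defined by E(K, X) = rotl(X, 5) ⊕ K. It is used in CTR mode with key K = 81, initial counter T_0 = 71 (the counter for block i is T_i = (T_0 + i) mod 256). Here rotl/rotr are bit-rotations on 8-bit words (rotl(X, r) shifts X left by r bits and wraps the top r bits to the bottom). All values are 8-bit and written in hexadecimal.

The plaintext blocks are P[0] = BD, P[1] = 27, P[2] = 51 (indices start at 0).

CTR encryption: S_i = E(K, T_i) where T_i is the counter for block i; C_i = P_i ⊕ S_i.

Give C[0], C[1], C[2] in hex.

C[0] = 12, C[1] = E8, C[2] = BE

C[0]: T = 71, S = E(K, T) = AF; BD ⊕ AF = 12.
C[1]: T = 72, S = E(K, T) = CF; 27 ⊕ CF = E8.
C[2]: T = 73, S = E(K, T) = EF; 51 ⊕ EF = BE.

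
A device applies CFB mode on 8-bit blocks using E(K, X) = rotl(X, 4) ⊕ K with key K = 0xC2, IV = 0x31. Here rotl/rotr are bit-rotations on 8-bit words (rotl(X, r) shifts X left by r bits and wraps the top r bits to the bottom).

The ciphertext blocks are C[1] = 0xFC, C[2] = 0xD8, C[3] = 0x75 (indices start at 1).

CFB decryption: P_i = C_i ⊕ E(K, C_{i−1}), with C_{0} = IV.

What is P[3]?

P[3] = 0x3A

P[3]: E(K, 0xD8) = 0x4F; 0x75 ⊕ 0x4F = 0x3A.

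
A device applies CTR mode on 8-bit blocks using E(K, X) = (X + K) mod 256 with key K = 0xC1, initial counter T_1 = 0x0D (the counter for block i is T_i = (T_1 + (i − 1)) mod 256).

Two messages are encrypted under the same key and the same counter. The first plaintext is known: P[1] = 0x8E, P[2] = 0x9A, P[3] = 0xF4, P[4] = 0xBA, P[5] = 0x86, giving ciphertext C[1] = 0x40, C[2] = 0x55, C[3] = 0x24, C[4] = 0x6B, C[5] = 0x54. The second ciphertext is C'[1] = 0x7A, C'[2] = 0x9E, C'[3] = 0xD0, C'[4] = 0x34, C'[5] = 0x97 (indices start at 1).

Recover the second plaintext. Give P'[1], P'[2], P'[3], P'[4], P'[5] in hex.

P'[1] = 0xB4, P'[2] = 0x51, P'[3] = 0x00, P'[4] = 0xE5, P'[5] = 0x45

In CTR with a reused counter, both messages share the same keystream S_i, so C_i ⊕ C'_i = P_i ⊕ P'_i and thus P'_i = P_i ⊕ C_i ⊕ C'_i.
P'[1]: 0x8E ⊕ 0x40 ⊕ 0x7A = 0xB4.
P'[2]: 0x9A ⊕ 0x55 ⊕ 0x9E = 0x51.
P'[3]: 0xF4 ⊕ 0x24 ⊕ 0xD0 = 0x00.
P'[4]: 0xBA ⊕ 0x6B ⊕ 0x34 = 0xE5.
P'[5]: 0x86 ⊕ 0x54 ⊕ 0x97 = 0x45.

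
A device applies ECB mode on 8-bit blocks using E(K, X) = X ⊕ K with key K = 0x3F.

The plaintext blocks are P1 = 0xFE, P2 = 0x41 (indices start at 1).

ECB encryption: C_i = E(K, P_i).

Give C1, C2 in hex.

C1 = 0xC1, C2 = 0x7E

C1: E(K, 0xFE) = 0xC1.
C2: E(K, 0x41) = 0x7E.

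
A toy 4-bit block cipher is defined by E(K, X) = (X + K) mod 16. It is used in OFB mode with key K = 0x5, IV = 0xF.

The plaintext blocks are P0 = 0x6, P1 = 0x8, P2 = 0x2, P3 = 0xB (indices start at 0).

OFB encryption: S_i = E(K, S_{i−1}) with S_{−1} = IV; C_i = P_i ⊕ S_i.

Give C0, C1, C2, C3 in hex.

C0 = 0x2, C1 = 0x1, C2 = 0xC, C3 = 0x8

C0: S = E(K, 0xF) = 0x4; 0x6 ⊕ 0x4 = 0x2.
C1: S = E(K, 0x4) = 0x9; 0x8 ⊕ 0x9 = 0x1.
C2: S = E(K, 0x9) = 0xE; 0x2 ⊕ 0xE = 0xC.
C3: S = E(K, 0xE) = 0x3; 0xB ⊕ 0x3 = 0x8.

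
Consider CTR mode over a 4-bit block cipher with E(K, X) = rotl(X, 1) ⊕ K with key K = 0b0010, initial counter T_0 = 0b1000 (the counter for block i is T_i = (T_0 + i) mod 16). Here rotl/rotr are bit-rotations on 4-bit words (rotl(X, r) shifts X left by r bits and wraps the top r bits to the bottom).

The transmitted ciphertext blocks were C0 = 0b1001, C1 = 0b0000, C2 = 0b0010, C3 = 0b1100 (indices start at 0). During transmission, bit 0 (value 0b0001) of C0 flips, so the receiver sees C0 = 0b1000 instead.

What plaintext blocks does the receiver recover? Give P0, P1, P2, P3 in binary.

CTR decryption: S_i = E(K, T_i) where T_i is the counter for block i; P_i = C_i ⊕ S_i.
Only C0 changed, to 0b1000. In CTR, a change in C_i flips the same bit in P_i only; the keystream is unaffected. Decrypting the received ciphertext:
P0: T = 0b1000, S = E(K, T) = 0b0011; 0b1000 ⊕ 0b0011 = 0b1011.
P1: T = 0b1001, S = E(K, T) = 0b0001; 0b0000 ⊕ 0b0001 = 0b0001.
P2: T = 0b1010, S = E(K, T) = 0b0111; 0b0010 ⊕ 0b0111 = 0b0101.
P3: T = 0b1011, S = E(K, T) = 0b0101; 0b1100 ⊕ 0b0101 = 0b1001.
Blocks that differ from the original plaintext: P0.

P0 = 0b1011, P1 = 0b0001, P2 = 0b0101, P3 = 0b1001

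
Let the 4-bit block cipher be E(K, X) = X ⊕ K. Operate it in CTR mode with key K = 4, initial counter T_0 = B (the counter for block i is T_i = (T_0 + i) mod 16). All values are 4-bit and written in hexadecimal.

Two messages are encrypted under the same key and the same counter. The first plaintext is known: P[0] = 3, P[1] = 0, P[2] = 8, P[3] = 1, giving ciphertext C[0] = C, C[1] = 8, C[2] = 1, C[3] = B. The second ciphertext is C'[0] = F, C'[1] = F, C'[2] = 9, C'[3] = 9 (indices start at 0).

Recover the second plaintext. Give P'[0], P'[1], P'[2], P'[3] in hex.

In CTR with a reused counter, both messages share the same keystream S_i, so C_i ⊕ C'_i = P_i ⊕ P'_i and thus P'_i = P_i ⊕ C_i ⊕ C'_i.
P'[0]: 3 ⊕ C ⊕ F = 0.
P'[1]: 0 ⊕ 8 ⊕ F = 7.
P'[2]: 8 ⊕ 1 ⊕ 9 = 0.
P'[3]: 1 ⊕ B ⊕ 9 = 3.

P'[0] = 0, P'[1] = 7, P'[2] = 0, P'[3] = 3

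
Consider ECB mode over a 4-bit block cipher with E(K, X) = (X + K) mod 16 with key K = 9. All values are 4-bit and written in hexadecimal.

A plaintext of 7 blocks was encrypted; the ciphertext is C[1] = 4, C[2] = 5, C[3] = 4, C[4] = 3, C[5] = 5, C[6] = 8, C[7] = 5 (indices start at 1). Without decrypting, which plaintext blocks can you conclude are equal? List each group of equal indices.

ECB encrypts each block independently with the same key, so equal ciphertext blocks imply equal plaintext blocks.
C[1] = C[3] = 4, so P[1] = P[3].
C[2] = C[5] = C[7] = 5, so P[2] = P[5] = P[7].

P[1] = P[3]; P[2] = P[5] = P[7]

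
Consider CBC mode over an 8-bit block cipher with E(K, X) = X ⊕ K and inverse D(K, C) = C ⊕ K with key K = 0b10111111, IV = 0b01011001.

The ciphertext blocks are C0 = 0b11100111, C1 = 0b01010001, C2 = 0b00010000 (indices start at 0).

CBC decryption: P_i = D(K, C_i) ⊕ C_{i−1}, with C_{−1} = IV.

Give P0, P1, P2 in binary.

P0 = 0b00000001, P1 = 0b00001001, P2 = 0b11111110

P0: D(K, 0b11100111) = 0b01011000; 0b01011000 ⊕ 0b01011001 = 0b00000001.
P1: D(K, 0b01010001) = 0b11101110; 0b11101110 ⊕ 0b11100111 = 0b00001001.
P2: D(K, 0b00010000) = 0b10101111; 0b10101111 ⊕ 0b01010001 = 0b11111110.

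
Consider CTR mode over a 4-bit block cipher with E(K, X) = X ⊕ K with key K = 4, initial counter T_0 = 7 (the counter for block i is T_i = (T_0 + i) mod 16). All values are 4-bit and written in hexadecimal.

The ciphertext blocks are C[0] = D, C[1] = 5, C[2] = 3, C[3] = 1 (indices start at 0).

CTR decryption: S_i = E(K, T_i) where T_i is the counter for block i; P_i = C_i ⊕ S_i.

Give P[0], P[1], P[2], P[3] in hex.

P[0] = E, P[1] = 9, P[2] = E, P[3] = F

P[0]: T = 7, S = E(K, T) = 3; D ⊕ 3 = E.
P[1]: T = 8, S = E(K, T) = C; 5 ⊕ C = 9.
P[2]: T = 9, S = E(K, T) = D; 3 ⊕ D = E.
P[3]: T = A, S = E(K, T) = E; 1 ⊕ E = F.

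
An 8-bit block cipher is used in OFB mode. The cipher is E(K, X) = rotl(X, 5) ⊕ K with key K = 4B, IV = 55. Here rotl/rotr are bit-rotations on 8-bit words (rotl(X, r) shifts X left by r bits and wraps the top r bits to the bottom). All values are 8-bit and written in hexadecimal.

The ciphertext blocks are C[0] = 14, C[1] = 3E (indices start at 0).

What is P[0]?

OFB decryption: S_i = E(K, S_{i−1}) with S_{−1} = IV; P_i = C_i ⊕ S_i.
P[0]: S = E(K, 55) = E1; 14 ⊕ E1 = F5.

P[0] = F5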